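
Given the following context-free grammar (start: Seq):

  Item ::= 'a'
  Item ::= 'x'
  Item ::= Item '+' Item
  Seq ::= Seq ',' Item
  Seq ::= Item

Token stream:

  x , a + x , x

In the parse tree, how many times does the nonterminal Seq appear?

3

[Seq [Seq [Seq [Item x]] , [Item [Item a] + [Item x]]] , [Item x]]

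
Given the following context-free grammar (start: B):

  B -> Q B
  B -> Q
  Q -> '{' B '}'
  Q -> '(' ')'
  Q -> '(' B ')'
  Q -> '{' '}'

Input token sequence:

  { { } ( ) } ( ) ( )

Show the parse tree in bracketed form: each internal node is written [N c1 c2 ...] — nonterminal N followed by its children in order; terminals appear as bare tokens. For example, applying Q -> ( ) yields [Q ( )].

B
Q B
{ B } B
{ Q B } B
{ { } B } B
{ { } Q } B
{ { } ( ) } B
{ { } ( ) } Q B
{ { } ( ) } ( ) B
{ { } ( ) } ( ) Q
{ { } ( ) } ( ) ( )

[B [Q { [B [Q { }] [B [Q ( )]]] }] [B [Q ( )] [B [Q ( )]]]]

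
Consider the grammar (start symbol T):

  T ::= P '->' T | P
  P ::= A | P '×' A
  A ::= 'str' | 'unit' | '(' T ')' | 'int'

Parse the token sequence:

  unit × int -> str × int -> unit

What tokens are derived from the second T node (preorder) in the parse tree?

[T [P [P [A unit]] × [A int]] -> [T [P [P [A str]] × [A int]] -> [T [P [A unit]]]]]

str × int -> unit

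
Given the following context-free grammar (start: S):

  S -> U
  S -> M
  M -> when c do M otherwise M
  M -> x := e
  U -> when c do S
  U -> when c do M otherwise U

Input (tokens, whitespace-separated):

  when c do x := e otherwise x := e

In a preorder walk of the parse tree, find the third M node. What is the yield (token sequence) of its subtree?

[S [M when c do [M x := e] otherwise [M x := e]]]

x := e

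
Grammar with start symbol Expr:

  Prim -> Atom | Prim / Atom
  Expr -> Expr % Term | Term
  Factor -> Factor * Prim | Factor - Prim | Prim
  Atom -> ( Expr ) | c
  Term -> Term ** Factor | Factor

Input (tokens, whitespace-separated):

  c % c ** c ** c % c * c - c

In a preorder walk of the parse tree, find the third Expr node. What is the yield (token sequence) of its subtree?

c

[Expr [Expr [Expr [Term [Factor [Prim [Atom c]]]]] % [Term [Term [Term [Factor [Prim [Atom c]]]] ** [Factor [Prim [Atom c]]]] ** [Factor [Prim [Atom c]]]]] % [Term [Factor [Factor [Factor [Prim [Atom c]]] * [Prim [Atom c]]] - [Prim [Atom c]]]]]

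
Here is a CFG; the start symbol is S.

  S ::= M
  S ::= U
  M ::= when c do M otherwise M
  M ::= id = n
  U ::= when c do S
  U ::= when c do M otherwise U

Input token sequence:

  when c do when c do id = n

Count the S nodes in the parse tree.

3

[S [U when c do [S [U when c do [S [M id = n]]]]]]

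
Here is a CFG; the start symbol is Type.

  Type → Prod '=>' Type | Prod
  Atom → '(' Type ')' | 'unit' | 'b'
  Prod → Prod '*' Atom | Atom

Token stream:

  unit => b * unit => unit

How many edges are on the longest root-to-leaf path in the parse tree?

[Type [Prod [Atom unit]] => [Type [Prod [Prod [Atom b]] * [Atom unit]] => [Type [Prod [Atom unit]]]]]

5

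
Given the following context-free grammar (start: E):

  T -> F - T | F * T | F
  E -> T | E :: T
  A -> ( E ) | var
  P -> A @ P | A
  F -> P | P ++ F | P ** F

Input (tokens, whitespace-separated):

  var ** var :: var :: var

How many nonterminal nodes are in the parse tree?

18

[E [E [E [T [F [P [A var]] ** [F [P [A var]]]]]] :: [T [F [P [A var]]]]] :: [T [F [P [A var]]]]]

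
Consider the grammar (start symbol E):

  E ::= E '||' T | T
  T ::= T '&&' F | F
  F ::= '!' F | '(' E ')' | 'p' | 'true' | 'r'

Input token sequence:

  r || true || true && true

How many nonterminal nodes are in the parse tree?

11

[E [E [E [T [F r]]] || [T [F true]]] || [T [T [F true]] && [F true]]]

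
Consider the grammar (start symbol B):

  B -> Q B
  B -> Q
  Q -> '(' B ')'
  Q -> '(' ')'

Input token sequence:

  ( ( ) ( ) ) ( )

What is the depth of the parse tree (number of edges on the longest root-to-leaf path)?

[B [Q ( [B [Q ( )] [B [Q ( )]]] )] [B [Q ( )]]]

5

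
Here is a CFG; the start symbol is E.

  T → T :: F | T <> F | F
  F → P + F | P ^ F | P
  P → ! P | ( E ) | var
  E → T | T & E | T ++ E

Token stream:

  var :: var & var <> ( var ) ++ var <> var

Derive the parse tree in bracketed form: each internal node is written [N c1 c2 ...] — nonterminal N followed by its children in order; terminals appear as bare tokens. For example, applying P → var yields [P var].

[E [T [T [F [P var]]] :: [F [P var]]] & [E [T [T [F [P var]]] <> [F [P ( [E [T [F [P var]]]] )]]] ++ [E [T [T [F [P var]]] <> [F [P var]]]]]]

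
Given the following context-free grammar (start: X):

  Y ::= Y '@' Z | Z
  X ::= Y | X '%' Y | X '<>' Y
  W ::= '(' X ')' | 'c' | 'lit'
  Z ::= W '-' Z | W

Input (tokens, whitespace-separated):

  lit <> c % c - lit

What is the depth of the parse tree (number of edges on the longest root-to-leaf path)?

[X [X [X [Y [Z [W lit]]]] <> [Y [Z [W c]]]] % [Y [Z [W c] - [Z [W lit]]]]]

6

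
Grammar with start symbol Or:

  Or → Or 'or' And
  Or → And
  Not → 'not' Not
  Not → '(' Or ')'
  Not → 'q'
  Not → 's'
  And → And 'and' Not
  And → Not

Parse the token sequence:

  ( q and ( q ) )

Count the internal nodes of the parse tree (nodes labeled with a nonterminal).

[Or [And [Not ( [Or [And [And [Not q]] and [Not ( [Or [And [Not q]]] )]]] )]]]

11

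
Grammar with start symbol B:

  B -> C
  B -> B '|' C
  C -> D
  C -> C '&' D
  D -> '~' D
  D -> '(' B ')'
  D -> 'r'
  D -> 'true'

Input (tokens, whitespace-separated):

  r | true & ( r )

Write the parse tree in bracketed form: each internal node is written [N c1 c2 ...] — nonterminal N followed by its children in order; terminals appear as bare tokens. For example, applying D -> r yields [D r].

B
B | C
C | C
D | C
r | C
r | C & D
r | D & D
r | true & D
r | true & ( B )
r | true & ( C )
r | true & ( D )
r | true & ( r )

[B [B [C [D r]]] | [C [C [D true]] & [D ( [B [C [D r]]] )]]]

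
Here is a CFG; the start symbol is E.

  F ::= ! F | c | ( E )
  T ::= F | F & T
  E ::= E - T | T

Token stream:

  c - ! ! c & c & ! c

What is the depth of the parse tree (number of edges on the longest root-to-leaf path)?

[E [E [T [F c]]] - [T [F ! [F ! [F c]]] & [T [F c] & [T [F ! [F c]]]]]]

6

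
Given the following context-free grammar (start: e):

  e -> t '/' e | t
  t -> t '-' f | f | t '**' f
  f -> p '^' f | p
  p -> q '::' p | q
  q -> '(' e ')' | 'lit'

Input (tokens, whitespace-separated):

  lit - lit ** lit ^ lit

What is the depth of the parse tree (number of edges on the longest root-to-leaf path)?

7

[e [t [t [t [f [p [q lit]]]] - [f [p [q lit]]]] ** [f [p [q lit]] ^ [f [p [q lit]]]]]]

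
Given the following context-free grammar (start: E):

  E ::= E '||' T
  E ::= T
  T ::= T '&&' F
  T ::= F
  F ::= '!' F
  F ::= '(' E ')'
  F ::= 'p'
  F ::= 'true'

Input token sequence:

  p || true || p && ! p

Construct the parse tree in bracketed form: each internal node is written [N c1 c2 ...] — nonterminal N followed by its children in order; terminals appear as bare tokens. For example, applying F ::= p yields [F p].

E
E || T
E || T || T
T || T || T
F || T || T
p || T || T
p || F || T
p || true || T
p || true || T && F
p || true || F && F
p || true || p && F
p || true || p && ! F
p || true || p && ! p

[E [E [E [T [F p]]] || [T [F true]]] || [T [T [F p]] && [F ! [F p]]]]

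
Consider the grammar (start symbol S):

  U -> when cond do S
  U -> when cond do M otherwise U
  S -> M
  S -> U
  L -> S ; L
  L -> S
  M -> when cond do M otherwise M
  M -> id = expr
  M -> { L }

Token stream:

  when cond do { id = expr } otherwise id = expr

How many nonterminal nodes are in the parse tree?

[S [M when cond do [M { [L [S [M id = expr]]] }] otherwise [M id = expr]]]

7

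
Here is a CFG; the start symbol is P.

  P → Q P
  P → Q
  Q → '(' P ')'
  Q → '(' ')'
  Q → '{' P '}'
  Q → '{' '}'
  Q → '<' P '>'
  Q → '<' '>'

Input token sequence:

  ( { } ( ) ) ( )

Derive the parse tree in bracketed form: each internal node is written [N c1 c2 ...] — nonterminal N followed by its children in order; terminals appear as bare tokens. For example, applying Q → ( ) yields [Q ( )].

P
Q P
( P ) P
( Q P ) P
( { } P ) P
( { } Q ) P
( { } ( ) ) P
( { } ( ) ) Q
( { } ( ) ) ( )

[P [Q ( [P [Q { }] [P [Q ( )]]] )] [P [Q ( )]]]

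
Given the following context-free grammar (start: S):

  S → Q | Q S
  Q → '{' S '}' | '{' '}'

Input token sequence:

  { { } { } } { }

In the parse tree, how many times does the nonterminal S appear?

[S [Q { [S [Q { }] [S [Q { }]]] }] [S [Q { }]]]

4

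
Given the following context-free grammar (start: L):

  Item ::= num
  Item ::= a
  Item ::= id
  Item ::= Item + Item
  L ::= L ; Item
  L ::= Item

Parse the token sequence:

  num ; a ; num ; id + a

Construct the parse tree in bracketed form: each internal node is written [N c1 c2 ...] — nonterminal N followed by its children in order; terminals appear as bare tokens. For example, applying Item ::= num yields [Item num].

L
L ; Item
L ; Item ; Item
L ; Item ; Item ; Item
Item ; Item ; Item ; Item
num ; Item ; Item ; Item
num ; a ; Item ; Item
num ; a ; num ; Item
num ; a ; num ; Item + Item
num ; a ; num ; id + Item
num ; a ; num ; id + a

[L [L [L [L [Item num]] ; [Item a]] ; [Item num]] ; [Item [Item id] + [Item a]]]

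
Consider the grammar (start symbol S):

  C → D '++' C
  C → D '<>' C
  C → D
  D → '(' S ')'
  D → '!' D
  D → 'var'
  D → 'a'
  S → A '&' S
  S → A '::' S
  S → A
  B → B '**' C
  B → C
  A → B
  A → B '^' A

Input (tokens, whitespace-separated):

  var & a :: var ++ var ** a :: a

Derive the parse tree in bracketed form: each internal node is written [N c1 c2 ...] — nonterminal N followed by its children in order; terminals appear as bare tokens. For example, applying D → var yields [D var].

[S [A [B [C [D var]]]] & [S [A [B [C [D a]]]] :: [S [A [B [B [C [D var] ++ [C [D var]]]] ** [C [D a]]]] :: [S [A [B [C [D a]]]]]]]]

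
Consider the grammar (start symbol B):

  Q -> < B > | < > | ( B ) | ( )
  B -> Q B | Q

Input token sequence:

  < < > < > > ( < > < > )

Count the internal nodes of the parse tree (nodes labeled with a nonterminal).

[B [Q < [B [Q < >] [B [Q < >]]] >] [B [Q ( [B [Q < >] [B [Q < >]]] )]]]

12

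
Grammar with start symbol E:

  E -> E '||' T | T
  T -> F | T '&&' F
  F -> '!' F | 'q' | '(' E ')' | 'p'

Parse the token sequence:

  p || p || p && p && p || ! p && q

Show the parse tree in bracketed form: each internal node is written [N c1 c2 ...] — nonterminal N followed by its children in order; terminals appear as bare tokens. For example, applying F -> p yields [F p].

[E [E [E [E [T [F p]]] || [T [F p]]] || [T [T [T [F p]] && [F p]] && [F p]]] || [T [T [F ! [F p]]] && [F q]]]

E
E || T
E || T || T
E || T || T || T
T || T || T || T
F || T || T || T
p || T || T || T
p || F || T || T
p || p || T || T
p || p || T && F || T
p || p || T && F && F || T
p || p || F && F && F || T
p || p || p && F && F || T
p || p || p && p && F || T
p || p || p && p && p || T
p || p || p && p && p || T && F
p || p || p && p && p || F && F
p || p || p && p && p || ! F && F
p || p || p && p && p || ! p && F
p || p || p && p && p || ! p && q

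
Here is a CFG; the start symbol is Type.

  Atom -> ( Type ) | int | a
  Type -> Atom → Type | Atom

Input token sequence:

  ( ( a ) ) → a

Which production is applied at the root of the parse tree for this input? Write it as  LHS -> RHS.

Type -> Atom → Type

[Type [Atom ( [Type [Atom ( [Type [Atom a]] )]] )] → [Type [Atom a]]]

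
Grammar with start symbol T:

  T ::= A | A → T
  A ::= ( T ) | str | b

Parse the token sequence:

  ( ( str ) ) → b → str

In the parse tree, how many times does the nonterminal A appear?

[T [A ( [T [A ( [T [A str]] )]] )] → [T [A b] → [T [A str]]]]

5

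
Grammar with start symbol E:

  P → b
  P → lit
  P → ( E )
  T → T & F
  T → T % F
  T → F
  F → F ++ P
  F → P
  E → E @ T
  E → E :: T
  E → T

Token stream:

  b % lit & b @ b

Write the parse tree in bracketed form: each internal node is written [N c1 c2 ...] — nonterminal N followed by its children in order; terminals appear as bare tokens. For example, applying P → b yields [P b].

[E [E [T [T [T [F [P b]]] % [F [P lit]]] & [F [P b]]]] @ [T [F [P b]]]]

E
E @ T
T @ T
T & F @ T
T % F & F @ T
F % F & F @ T
P % F & F @ T
b % F & F @ T
b % P & F @ T
b % lit & F @ T
b % lit & P @ T
b % lit & b @ T
b % lit & b @ F
b % lit & b @ P
b % lit & b @ b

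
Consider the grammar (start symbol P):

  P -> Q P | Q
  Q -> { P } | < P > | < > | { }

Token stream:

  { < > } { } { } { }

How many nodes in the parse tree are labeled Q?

[P [Q { [P [Q < >]] }] [P [Q { }] [P [Q { }] [P [Q { }]]]]]

5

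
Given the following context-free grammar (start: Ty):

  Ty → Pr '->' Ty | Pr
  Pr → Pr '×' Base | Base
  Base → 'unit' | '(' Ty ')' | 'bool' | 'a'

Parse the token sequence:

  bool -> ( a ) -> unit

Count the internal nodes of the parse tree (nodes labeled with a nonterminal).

[Ty [Pr [Base bool]] -> [Ty [Pr [Base ( [Ty [Pr [Base a]]] )]] -> [Ty [Pr [Base unit]]]]]

12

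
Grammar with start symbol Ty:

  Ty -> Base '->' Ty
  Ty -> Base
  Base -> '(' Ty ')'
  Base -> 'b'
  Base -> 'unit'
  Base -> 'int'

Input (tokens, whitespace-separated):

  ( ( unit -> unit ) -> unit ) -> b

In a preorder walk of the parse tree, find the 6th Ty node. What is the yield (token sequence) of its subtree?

[Ty [Base ( [Ty [Base ( [Ty [Base unit] -> [Ty [Base unit]]] )] -> [Ty [Base unit]]] )] -> [Ty [Base b]]]

b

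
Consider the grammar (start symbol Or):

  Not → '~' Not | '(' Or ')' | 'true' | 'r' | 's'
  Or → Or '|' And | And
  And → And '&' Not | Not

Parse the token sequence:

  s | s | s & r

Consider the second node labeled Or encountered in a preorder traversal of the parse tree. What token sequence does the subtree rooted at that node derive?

s | s

[Or [Or [Or [And [Not s]]] | [And [Not s]]] | [And [And [Not s]] & [Not r]]]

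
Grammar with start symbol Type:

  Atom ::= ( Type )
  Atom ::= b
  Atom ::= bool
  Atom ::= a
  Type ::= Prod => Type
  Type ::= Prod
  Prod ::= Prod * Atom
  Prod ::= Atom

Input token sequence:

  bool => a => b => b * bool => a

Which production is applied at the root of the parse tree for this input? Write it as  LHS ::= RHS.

[Type [Prod [Atom bool]] => [Type [Prod [Atom a]] => [Type [Prod [Atom b]] => [Type [Prod [Prod [Atom b]] * [Atom bool]] => [Type [Prod [Atom a]]]]]]]

Type ::= Prod => Type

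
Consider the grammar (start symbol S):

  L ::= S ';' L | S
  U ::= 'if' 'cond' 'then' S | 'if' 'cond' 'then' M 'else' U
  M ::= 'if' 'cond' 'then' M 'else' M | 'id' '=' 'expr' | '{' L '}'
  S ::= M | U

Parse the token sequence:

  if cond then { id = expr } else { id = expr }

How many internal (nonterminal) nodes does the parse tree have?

10

[S [M if cond then [M { [L [S [M id = expr]]] }] else [M { [L [S [M id = expr]]] }]]]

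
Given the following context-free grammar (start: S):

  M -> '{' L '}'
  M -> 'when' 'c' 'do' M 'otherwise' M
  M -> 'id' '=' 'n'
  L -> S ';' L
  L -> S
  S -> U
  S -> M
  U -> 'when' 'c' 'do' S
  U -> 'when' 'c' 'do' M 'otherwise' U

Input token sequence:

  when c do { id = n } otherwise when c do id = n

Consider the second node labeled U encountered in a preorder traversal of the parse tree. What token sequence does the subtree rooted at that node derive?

[S [U when c do [M { [L [S [M id = n]]] }] otherwise [U when c do [S [M id = n]]]]]

when c do id = n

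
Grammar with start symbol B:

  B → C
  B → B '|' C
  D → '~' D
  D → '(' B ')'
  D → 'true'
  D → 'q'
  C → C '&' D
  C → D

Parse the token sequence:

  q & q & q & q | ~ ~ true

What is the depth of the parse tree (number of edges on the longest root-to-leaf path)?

7

[B [B [C [C [C [C [D q]] & [D q]] & [D q]] & [D q]]] | [C [D ~ [D ~ [D true]]]]]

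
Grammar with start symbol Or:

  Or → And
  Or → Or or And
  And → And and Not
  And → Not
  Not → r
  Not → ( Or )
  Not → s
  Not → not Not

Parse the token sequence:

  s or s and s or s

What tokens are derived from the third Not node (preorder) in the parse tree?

s

[Or [Or [Or [And [Not s]]] or [And [And [Not s]] and [Not s]]] or [And [Not s]]]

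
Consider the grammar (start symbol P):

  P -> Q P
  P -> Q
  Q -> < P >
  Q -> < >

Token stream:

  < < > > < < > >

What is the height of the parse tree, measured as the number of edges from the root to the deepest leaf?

[P [Q < [P [Q < >]] >] [P [Q < [P [Q < >]] >]]]

5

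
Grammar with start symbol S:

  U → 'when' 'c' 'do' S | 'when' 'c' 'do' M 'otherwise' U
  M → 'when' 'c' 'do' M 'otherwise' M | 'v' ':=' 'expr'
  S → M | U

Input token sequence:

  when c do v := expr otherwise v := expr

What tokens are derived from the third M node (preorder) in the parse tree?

[S [M when c do [M v := expr] otherwise [M v := expr]]]

v := expr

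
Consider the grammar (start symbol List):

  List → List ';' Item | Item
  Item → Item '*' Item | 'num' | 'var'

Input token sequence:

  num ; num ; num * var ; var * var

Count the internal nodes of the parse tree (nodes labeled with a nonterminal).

12

[List [List [List [List [Item num]] ; [Item num]] ; [Item [Item num] * [Item var]]] ; [Item [Item var] * [Item var]]]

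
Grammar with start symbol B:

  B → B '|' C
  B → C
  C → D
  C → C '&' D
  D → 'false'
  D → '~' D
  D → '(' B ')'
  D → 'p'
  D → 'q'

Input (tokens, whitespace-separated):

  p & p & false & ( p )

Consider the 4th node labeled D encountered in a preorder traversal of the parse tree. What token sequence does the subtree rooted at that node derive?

( p )

[B [C [C [C [C [D p]] & [D p]] & [D false]] & [D ( [B [C [D p]]] )]]]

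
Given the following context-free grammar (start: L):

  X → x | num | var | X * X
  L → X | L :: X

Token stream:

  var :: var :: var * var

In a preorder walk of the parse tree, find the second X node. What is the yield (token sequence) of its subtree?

var

[L [L [L [X var]] :: [X var]] :: [X [X var] * [X var]]]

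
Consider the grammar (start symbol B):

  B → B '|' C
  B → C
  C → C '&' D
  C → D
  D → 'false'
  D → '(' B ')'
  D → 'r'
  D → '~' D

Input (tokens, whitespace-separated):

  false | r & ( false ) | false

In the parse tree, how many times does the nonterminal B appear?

4

[B [B [B [C [D false]]] | [C [C [D r]] & [D ( [B [C [D false]]] )]]] | [C [D false]]]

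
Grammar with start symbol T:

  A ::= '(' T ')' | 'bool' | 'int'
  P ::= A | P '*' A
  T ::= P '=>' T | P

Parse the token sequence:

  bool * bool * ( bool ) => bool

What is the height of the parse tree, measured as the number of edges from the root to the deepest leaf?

6

[T [P [P [P [A bool]] * [A bool]] * [A ( [T [P [A bool]]] )]] => [T [P [A bool]]]]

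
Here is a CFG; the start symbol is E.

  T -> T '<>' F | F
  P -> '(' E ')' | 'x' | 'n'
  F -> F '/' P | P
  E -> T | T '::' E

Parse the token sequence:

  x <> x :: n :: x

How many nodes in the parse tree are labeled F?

4

[E [T [T [F [P x]]] <> [F [P x]]] :: [E [T [F [P n]]] :: [E [T [F [P x]]]]]]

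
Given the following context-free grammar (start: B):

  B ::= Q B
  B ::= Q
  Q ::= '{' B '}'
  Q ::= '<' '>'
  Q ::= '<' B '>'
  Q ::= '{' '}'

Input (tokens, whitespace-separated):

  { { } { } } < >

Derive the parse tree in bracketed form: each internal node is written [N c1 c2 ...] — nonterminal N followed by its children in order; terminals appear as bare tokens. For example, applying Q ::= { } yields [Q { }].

[B [Q { [B [Q { }] [B [Q { }]]] }] [B [Q < >]]]

B
Q B
{ B } B
{ Q B } B
{ { } B } B
{ { } Q } B
{ { } { } } B
{ { } { } } Q
{ { } { } } < >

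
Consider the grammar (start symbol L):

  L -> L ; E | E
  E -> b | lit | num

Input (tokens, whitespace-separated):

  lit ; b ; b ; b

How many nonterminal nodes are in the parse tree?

8

[L [L [L [L [E lit]] ; [E b]] ; [E b]] ; [E b]]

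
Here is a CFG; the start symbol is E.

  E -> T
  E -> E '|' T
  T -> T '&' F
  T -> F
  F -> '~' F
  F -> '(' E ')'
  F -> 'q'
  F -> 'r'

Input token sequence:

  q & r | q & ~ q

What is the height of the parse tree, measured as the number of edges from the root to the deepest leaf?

[E [E [T [T [F q]] & [F r]]] | [T [T [F q]] & [F ~ [F q]]]]

5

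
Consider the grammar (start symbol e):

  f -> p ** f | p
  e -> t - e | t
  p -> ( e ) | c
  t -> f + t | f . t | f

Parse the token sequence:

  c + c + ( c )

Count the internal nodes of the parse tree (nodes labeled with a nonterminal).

14

[e [t [f [p c]] + [t [f [p c]] + [t [f [p ( [e [t [f [p c]]]] )]]]]]]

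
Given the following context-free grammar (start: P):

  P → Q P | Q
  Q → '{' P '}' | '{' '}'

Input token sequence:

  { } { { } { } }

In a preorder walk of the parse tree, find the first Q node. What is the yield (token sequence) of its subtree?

{ }

[P [Q { }] [P [Q { [P [Q { }] [P [Q { }]]] }]]]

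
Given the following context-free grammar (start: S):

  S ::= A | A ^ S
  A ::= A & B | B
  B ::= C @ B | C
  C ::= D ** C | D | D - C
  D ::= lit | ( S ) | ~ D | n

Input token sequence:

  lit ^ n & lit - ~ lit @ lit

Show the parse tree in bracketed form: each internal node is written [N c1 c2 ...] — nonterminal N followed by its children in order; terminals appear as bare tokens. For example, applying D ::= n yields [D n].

S
A ^ S
B ^ S
C ^ S
D ^ S
lit ^ S
lit ^ A
lit ^ A & B
lit ^ B & B
lit ^ C & B
lit ^ D & B
lit ^ n & B
lit ^ n & C @ B
lit ^ n & D - C @ B
lit ^ n & lit - C @ B
lit ^ n & lit - D @ B
lit ^ n & lit - ~ D @ B
lit ^ n & lit - ~ lit @ B
lit ^ n & lit - ~ lit @ C
lit ^ n & lit - ~ lit @ D
lit ^ n & lit - ~ lit @ lit

[S [A [B [C [D lit]]]] ^ [S [A [A [B [C [D n]]]] & [B [C [D lit] - [C [D ~ [D lit]]]] @ [B [C [D lit]]]]]]]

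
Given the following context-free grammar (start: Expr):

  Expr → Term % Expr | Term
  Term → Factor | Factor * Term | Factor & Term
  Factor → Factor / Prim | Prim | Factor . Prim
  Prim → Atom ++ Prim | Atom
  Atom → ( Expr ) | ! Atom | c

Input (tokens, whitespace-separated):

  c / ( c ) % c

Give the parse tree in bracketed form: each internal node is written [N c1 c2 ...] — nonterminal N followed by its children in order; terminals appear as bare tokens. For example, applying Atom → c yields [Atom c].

Expr
Term % Expr
Factor % Expr
Factor / Prim % Expr
Prim / Prim % Expr
Atom / Prim % Expr
c / Prim % Expr
c / Atom % Expr
c / ( Expr ) % Expr
c / ( Term ) % Expr
c / ( Factor ) % Expr
c / ( Prim ) % Expr
c / ( Atom ) % Expr
c / ( c ) % Expr
c / ( c ) % Term
c / ( c ) % Factor
c / ( c ) % Prim
c / ( c ) % Atom
c / ( c ) % c

[Expr [Term [Factor [Factor [Prim [Atom c]]] / [Prim [Atom ( [Expr [Term [Factor [Prim [Atom c]]]]] )]]]] % [Expr [Term [Factor [Prim [Atom c]]]]]]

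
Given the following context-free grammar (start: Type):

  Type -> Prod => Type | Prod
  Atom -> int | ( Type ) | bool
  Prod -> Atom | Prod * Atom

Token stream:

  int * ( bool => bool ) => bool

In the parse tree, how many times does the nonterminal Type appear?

4

[Type [Prod [Prod [Atom int]] * [Atom ( [Type [Prod [Atom bool]] => [Type [Prod [Atom bool]]]] )]] => [Type [Prod [Atom bool]]]]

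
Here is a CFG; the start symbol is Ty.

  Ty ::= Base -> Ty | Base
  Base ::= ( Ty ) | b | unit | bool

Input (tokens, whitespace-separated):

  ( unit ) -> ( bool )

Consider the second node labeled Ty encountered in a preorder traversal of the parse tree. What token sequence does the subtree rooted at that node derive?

unit

[Ty [Base ( [Ty [Base unit]] )] -> [Ty [Base ( [Ty [Base bool]] )]]]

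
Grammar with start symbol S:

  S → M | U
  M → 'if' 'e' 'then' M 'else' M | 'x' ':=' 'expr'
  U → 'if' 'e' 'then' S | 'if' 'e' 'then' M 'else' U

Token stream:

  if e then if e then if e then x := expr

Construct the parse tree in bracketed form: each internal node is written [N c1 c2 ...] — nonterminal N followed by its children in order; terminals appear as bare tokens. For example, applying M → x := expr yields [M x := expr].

S
U
if e then S
if e then U
if e then if e then S
if e then if e then U
if e then if e then if e then S
if e then if e then if e then M
if e then if e then if e then x := expr

[S [U if e then [S [U if e then [S [U if e then [S [M x := expr]]]]]]]]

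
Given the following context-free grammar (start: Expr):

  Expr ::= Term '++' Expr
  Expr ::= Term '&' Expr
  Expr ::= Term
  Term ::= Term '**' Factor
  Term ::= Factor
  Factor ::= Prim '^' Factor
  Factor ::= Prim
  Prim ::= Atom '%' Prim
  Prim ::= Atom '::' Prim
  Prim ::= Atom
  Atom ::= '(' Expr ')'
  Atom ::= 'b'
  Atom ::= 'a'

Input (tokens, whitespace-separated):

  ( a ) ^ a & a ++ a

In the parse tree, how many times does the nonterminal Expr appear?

4

[Expr [Term [Factor [Prim [Atom ( [Expr [Term [Factor [Prim [Atom a]]]]] )]] ^ [Factor [Prim [Atom a]]]]] & [Expr [Term [Factor [Prim [Atom a]]]] ++ [Expr [Term [Factor [Prim [Atom a]]]]]]]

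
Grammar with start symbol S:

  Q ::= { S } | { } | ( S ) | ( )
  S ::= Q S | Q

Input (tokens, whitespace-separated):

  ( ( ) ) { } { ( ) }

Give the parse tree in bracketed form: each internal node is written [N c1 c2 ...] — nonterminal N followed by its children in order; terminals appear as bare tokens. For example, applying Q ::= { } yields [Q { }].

[S [Q ( [S [Q ( )]] )] [S [Q { }] [S [Q { [S [Q ( )]] }]]]]

S
Q S
( S ) S
( Q ) S
( ( ) ) S
( ( ) ) Q S
( ( ) ) { } S
( ( ) ) { } Q
( ( ) ) { } { S }
( ( ) ) { } { Q }
( ( ) ) { } { ( ) }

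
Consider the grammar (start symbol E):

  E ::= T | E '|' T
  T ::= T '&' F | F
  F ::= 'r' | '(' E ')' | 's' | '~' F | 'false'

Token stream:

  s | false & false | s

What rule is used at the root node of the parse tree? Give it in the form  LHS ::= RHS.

E ::= E '|' T

[E [E [E [T [F s]]] | [T [T [F false]] & [F false]]] | [T [F s]]]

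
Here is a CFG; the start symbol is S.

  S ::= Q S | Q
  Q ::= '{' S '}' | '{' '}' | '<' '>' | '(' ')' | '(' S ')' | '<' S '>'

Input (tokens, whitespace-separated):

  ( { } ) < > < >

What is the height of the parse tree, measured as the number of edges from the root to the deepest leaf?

4

[S [Q ( [S [Q { }]] )] [S [Q < >] [S [Q < >]]]]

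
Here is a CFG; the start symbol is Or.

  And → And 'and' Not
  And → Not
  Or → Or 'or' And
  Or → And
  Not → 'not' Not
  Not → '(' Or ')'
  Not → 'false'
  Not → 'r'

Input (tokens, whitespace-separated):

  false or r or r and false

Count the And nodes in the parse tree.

[Or [Or [Or [And [Not false]]] or [And [Not r]]] or [And [And [Not r]] and [Not false]]]

4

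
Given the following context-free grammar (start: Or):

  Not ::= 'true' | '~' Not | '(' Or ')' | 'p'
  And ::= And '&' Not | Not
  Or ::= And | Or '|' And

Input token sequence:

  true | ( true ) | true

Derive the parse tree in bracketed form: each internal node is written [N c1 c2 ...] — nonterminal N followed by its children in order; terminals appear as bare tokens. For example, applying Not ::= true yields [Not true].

Or
Or | And
Or | And | And
And | And | And
Not | And | And
true | And | And
true | Not | And
true | ( Or ) | And
true | ( And ) | And
true | ( Not ) | And
true | ( true ) | And
true | ( true ) | Not
true | ( true ) | true

[Or [Or [Or [And [Not true]]] | [And [Not ( [Or [And [Not true]]] )]]] | [And [Not true]]]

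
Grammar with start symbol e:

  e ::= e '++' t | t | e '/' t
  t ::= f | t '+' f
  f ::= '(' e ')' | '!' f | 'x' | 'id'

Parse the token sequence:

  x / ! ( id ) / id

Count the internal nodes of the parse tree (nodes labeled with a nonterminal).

[e [e [e [t [f x]]] / [t [f ! [f ( [e [t [f id]]] )]]]] / [t [f id]]]

13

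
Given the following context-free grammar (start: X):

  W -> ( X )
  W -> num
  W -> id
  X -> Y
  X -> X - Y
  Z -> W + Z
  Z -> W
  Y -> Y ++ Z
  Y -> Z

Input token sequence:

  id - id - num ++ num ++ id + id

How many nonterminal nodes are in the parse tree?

20

[X [X [X [Y [Z [W id]]]] - [Y [Z [W id]]]] - [Y [Y [Y [Z [W num]]] ++ [Z [W num]]] ++ [Z [W id] + [Z [W id]]]]]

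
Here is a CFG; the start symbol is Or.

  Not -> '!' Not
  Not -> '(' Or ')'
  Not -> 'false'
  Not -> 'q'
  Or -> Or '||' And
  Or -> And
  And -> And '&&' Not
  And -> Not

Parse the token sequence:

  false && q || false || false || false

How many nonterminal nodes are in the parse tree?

14

[Or [Or [Or [Or [And [And [Not false]] && [Not q]]] || [And [Not false]]] || [And [Not false]]] || [And [Not false]]]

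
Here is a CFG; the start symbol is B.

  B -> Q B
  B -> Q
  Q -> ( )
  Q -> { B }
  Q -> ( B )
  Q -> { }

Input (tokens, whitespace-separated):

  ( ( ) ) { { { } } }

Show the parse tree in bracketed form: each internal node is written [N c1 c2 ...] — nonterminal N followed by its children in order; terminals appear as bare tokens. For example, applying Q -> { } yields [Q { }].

[B [Q ( [B [Q ( )]] )] [B [Q { [B [Q { [B [Q { }]] }]] }]]]

B
Q B
( B ) B
( Q ) B
( ( ) ) B
( ( ) ) Q
( ( ) ) { B }
( ( ) ) { Q }
( ( ) ) { { B } }
( ( ) ) { { Q } }
( ( ) ) { { { } } }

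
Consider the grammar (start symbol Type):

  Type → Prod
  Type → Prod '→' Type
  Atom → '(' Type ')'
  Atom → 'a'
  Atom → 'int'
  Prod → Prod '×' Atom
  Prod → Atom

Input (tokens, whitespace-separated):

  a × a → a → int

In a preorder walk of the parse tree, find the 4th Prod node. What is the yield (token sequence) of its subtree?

int

[Type [Prod [Prod [Atom a]] × [Atom a]] → [Type [Prod [Atom a]] → [Type [Prod [Atom int]]]]]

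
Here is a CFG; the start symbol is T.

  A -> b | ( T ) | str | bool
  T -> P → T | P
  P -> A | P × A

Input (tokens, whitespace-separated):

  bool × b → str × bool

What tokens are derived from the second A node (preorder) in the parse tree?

b

[T [P [P [A bool]] × [A b]] → [T [P [P [A str]] × [A bool]]]]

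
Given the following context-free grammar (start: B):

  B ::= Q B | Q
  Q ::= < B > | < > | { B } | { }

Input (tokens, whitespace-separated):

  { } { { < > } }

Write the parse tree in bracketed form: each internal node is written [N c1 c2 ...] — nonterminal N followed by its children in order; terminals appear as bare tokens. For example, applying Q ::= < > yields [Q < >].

[B [Q { }] [B [Q { [B [Q { [B [Q < >]] }]] }]]]

B
Q B
{ } B
{ } Q
{ } { B }
{ } { Q }
{ } { { B } }
{ } { { Q } }
{ } { { < > } }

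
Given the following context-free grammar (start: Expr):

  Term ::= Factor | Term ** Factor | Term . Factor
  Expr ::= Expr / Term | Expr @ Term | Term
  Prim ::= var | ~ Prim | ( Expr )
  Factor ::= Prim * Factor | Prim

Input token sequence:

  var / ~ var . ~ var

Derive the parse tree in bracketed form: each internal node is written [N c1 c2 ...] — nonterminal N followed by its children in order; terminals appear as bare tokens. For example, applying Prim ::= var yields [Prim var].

Expr
Expr / Term
Term / Term
Factor / Term
Prim / Term
var / Term
var / Term . Factor
var / Factor . Factor
var / Prim . Factor
var / ~ Prim . Factor
var / ~ var . Factor
var / ~ var . Prim
var / ~ var . ~ Prim
var / ~ var . ~ var

[Expr [Expr [Term [Factor [Prim var]]]] / [Term [Term [Factor [Prim ~ [Prim var]]]] . [Factor [Prim ~ [Prim var]]]]]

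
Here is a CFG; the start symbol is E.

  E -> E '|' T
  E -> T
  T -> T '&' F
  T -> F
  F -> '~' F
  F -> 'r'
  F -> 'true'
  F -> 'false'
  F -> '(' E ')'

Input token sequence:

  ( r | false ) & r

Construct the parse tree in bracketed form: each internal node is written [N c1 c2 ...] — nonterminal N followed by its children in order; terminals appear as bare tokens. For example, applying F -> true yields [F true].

[E [T [T [F ( [E [E [T [F r]]] | [T [F false]]] )]] & [F r]]]

E
T
T & F
F & F
( E ) & F
( E | T ) & F
( T | T ) & F
( F | T ) & F
( r | T ) & F
( r | F ) & F
( r | false ) & F
( r | false ) & r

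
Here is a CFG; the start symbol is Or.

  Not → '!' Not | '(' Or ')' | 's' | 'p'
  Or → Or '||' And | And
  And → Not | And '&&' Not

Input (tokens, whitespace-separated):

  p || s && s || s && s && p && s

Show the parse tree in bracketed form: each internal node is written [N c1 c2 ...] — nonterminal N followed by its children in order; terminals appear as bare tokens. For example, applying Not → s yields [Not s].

Or
Or || And
Or || And || And
And || And || And
Not || And || And
p || And || And
p || And && Not || And
p || Not && Not || And
p || s && Not || And
p || s && s || And
p || s && s || And && Not
p || s && s || And && Not && Not
p || s && s || And && Not && Not && Not
p || s && s || Not && Not && Not && Not
p || s && s || s && Not && Not && Not
p || s && s || s && s && Not && Not
p || s && s || s && s && p && Not
p || s && s || s && s && p && s

[Or [Or [Or [And [Not p]]] || [And [And [Not s]] && [Not s]]] || [And [And [And [And [Not s]] && [Not s]] && [Not p]] && [Not s]]]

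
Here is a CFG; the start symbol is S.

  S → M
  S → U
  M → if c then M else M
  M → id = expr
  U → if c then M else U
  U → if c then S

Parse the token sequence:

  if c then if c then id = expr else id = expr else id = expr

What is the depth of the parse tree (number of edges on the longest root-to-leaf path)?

[S [M if c then [M if c then [M id = expr] else [M id = expr]] else [M id = expr]]]

4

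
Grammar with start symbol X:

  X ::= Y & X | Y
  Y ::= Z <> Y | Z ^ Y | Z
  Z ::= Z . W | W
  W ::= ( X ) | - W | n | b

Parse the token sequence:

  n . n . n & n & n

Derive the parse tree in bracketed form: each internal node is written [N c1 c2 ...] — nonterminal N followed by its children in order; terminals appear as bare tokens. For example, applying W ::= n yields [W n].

[X [Y [Z [Z [Z [W n]] . [W n]] . [W n]]] & [X [Y [Z [W n]]] & [X [Y [Z [W n]]]]]]

X
Y & X
Z & X
Z . W & X
Z . W . W & X
W . W . W & X
n . W . W & X
n . n . W & X
n . n . n & X
n . n . n & Y & X
n . n . n & Z & X
n . n . n & W & X
n . n . n & n & X
n . n . n & n & Y
n . n . n & n & Z
n . n . n & n & W
n . n . n & n & n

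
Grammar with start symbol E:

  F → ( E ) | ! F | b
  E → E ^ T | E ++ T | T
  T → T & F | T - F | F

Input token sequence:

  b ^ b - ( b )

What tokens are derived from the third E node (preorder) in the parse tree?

[E [E [T [F b]]] ^ [T [T [F b]] - [F ( [E [T [F b]]] )]]]

b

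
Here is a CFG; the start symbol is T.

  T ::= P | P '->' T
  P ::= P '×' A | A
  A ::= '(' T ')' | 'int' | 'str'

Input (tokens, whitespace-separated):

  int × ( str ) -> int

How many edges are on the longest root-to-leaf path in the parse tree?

6

[T [P [P [A int]] × [A ( [T [P [A str]]] )]] -> [T [P [A int]]]]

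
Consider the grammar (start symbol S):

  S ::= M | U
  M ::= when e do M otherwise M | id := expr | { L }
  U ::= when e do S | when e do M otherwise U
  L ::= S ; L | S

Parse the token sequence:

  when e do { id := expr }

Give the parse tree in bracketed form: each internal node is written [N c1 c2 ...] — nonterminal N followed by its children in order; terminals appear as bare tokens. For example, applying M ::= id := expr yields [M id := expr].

S
U
when e do S
when e do M
when e do { L }
when e do { S }
when e do { M }
when e do { id := expr }

[S [U when e do [S [M { [L [S [M id := expr]]] }]]]]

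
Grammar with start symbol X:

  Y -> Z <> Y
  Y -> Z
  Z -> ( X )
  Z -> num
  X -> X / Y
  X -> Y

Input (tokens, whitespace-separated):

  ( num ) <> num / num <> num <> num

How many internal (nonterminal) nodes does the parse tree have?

15

[X [X [Y [Z ( [X [Y [Z num]]] )] <> [Y [Z num]]]] / [Y [Z num] <> [Y [Z num] <> [Y [Z num]]]]]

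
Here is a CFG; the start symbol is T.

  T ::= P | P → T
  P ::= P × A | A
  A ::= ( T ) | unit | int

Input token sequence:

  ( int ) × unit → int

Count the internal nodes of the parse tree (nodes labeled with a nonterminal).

[T [P [P [A ( [T [P [A int]]] )]] × [A unit]] → [T [P [A int]]]]

11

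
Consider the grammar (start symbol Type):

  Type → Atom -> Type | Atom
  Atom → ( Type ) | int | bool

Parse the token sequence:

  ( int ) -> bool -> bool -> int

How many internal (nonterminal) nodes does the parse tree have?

[Type [Atom ( [Type [Atom int]] )] -> [Type [Atom bool] -> [Type [Atom bool] -> [Type [Atom int]]]]]

10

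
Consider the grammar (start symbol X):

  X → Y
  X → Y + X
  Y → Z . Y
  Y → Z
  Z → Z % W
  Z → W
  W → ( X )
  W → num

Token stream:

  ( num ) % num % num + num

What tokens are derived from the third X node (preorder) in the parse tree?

[X [Y [Z [Z [Z [W ( [X [Y [Z [W num]]]] )]] % [W num]] % [W num]]] + [X [Y [Z [W num]]]]]

num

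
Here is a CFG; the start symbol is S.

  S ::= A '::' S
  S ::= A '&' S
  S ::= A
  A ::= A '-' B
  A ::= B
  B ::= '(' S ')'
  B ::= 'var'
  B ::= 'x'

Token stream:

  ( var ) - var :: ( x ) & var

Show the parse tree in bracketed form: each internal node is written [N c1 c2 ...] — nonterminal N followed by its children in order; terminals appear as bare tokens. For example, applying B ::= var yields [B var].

S
A :: S
A - B :: S
B - B :: S
( S ) - B :: S
( A ) - B :: S
( B ) - B :: S
( var ) - B :: S
( var ) - var :: S
( var ) - var :: A & S
( var ) - var :: B & S
( var ) - var :: ( S ) & S
( var ) - var :: ( A ) & S
( var ) - var :: ( B ) & S
( var ) - var :: ( x ) & S
( var ) - var :: ( x ) & A
( var ) - var :: ( x ) & B
( var ) - var :: ( x ) & var

[S [A [A [B ( [S [A [B var]]] )]] - [B var]] :: [S [A [B ( [S [A [B x]]] )]] & [S [A [B var]]]]]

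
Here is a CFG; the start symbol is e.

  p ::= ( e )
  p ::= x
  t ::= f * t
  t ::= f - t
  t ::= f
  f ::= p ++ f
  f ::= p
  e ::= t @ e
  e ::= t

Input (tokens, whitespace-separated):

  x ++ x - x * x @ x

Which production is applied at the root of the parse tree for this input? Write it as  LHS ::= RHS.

[e [t [f [p x] ++ [f [p x]]] - [t [f [p x]] * [t [f [p x]]]]] @ [e [t [f [p x]]]]]

e ::= t @ e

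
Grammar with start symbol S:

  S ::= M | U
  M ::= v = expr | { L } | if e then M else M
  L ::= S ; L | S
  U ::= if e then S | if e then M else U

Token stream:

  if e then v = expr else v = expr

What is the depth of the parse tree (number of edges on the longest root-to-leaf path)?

[S [M if e then [M v = expr] else [M v = expr]]]

3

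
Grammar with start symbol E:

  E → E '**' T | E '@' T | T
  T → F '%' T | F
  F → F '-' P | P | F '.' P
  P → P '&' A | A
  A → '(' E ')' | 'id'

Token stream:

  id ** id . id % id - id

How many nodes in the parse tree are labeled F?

[E [E [T [F [P [A id]]]]] ** [T [F [F [P [A id]]] . [P [A id]]] % [T [F [F [P [A id]]] - [P [A id]]]]]]

5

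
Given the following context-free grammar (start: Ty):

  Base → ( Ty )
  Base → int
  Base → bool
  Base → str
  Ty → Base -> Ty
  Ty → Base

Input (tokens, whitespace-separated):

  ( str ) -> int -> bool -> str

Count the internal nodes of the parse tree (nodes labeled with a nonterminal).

[Ty [Base ( [Ty [Base str]] )] -> [Ty [Base int] -> [Ty [Base bool] -> [Ty [Base str]]]]]

10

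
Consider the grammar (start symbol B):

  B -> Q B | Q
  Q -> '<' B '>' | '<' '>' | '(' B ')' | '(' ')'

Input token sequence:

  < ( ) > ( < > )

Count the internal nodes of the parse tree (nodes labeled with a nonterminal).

8

[B [Q < [B [Q ( )]] >] [B [Q ( [B [Q < >]] )]]]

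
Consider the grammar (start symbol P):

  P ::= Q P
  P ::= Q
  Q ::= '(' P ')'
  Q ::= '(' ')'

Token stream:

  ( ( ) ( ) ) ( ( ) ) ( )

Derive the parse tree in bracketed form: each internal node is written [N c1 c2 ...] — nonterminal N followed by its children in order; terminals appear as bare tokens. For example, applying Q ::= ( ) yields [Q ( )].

[P [Q ( [P [Q ( )] [P [Q ( )]]] )] [P [Q ( [P [Q ( )]] )] [P [Q ( )]]]]

P
Q P
( P ) P
( Q P ) P
( ( ) P ) P
( ( ) Q ) P
( ( ) ( ) ) P
( ( ) ( ) ) Q P
( ( ) ( ) ) ( P ) P
( ( ) ( ) ) ( Q ) P
( ( ) ( ) ) ( ( ) ) P
( ( ) ( ) ) ( ( ) ) Q
( ( ) ( ) ) ( ( ) ) ( )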